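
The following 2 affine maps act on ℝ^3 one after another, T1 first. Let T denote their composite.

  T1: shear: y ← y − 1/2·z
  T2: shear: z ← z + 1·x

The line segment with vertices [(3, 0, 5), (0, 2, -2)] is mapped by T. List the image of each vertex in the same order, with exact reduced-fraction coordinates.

image vertices: (3, -5/2, 8), (0, 3, -2)

T1 shear: y ← y − 1/2·z: (3, 0, 5) → (3, -5/2, 5); (0, 2, -2) → (0, 3, -2)
T2 shear: z ← z + 1·x: (3, -5/2, 5) → (3, -5/2, 8); (0, 3, -2) → (0, 3, -2)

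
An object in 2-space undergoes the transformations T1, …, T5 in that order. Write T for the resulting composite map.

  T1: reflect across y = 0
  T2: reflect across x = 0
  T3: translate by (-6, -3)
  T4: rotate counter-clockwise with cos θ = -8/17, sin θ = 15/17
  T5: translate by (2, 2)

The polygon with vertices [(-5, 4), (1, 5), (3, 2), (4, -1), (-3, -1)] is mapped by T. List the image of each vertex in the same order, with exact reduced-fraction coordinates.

image vertices: (147/17, 75/17), (210/17, -7/17), (181/17, -61/17), (144/17, -100/17), (88/17, 5/17)

T1 reflect across y = 0: (-5, 4) → (-5, -4); (1, 5) → (1, -5); (3, 2) → (3, -2); (4, -1) → (4, 1); (-3, -1) → (-3, 1)
T2 reflect across x = 0: (-5, -4) → (5, -4); (1, -5) → (-1, -5); (3, -2) → (-3, -2); (4, 1) → (-4, 1); (-3, 1) → (3, 1)
T3 translate by (-6, -3): (5, -4) → (-1, -7); (-1, -5) → (-7, -8); (-3, -2) → (-9, -5); (-4, 1) → (-10, -2); (3, 1) → (-3, -2)
T4 rotate counter-clockwise with cos θ = -8/17, sin θ = 15/17: (-1, -7) → (113/17, 41/17); (-7, -8) → (176/17, -41/17); (-9, -5) → (147/17, -95/17); (-10, -2) → (110/17, -134/17); (-3, -2) → (54/17, -29/17)
T5 translate by (2, 2): (113/17, 41/17) → (147/17, 75/17); (176/17, -41/17) → (210/17, -7/17); (147/17, -95/17) → (181/17, -61/17); (110/17, -134/17) → (144/17, -100/17); (54/17, -29/17) → (88/17, 5/17)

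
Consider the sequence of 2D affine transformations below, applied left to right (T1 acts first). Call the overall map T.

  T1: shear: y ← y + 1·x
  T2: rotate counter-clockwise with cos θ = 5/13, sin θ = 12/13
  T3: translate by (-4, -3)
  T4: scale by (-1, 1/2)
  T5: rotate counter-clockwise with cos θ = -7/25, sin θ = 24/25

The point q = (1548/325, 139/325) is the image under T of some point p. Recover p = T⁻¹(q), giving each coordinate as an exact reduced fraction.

T1 = [1 0 0; 1 1 0; 0 0 1]
T2·T1 = [-7/13 -12/13 0; 17/13 5/13 0; 0 0 1]
T3·…·T1 = [-7/13 -12/13 -4; 17/13 5/13 -3; 0 0 1]
T4·…·T1 = [7/13 12/13 4; 17/26 5/26 -3/2; 0 0 1]
T5·…·T1 = [-253/325 -144/325 8/25; 217/650 541/650 213/50; 0 0 1]
det M = -1/2; M⁻¹ = [-541/325 -288/325 56/13; 217/325 506/325 -89/13; 0 0 1]
M⁻¹ · (1548/325, 139/325)ᵀ = (-4, -3)ᵀ

p = (-4, -3)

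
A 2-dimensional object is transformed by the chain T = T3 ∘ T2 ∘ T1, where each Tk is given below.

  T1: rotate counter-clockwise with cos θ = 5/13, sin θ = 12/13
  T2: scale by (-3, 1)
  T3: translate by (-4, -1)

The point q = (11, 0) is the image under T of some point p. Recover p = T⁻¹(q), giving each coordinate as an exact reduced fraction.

p = (-1, 5)

T1 = [5/13 -12/13 0; 12/13 5/13 0; 0 0 1]
T2·T1 = [-15/13 36/13 0; 12/13 5/13 0; 0 0 1]
T3·…·T1 = [-15/13 36/13 -4; 12/13 5/13 -1; 0 0 1]
det M = -3; M⁻¹ = [-5/39 12/13 16/39; 4/13 5/13 21/13; 0 0 1]
M⁻¹ · (11, 0)ᵀ = (-1, 5)ᵀ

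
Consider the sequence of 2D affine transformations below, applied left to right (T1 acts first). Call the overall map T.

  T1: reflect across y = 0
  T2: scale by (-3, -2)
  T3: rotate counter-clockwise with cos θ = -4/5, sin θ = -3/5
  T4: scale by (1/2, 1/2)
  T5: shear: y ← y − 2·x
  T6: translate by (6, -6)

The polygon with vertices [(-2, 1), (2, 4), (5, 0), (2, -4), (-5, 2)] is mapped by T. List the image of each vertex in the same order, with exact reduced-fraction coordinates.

image vertices: (21/5, -5), (54/5, -17), (12, -27/2), (6, -1), (6/5, -5/2)

T1 reflect across y = 0: (-2, 1) → (-2, -1); (2, 4) → (2, -4); (5, 0) → (5, 0); (2, -4) → (2, 4); (-5, 2) → (-5, -2)
T2 scale by (-3, -2): (-2, -1) → (6, 2); (2, -4) → (-6, 8); (5, 0) → (-15, 0); (2, 4) → (-6, -8); (-5, -2) → (15, 4)
T3 rotate counter-clockwise with cos θ = -4/5, sin θ = -3/5: (6, 2) → (-18/5, -26/5); (-6, 8) → (48/5, -14/5); (-15, 0) → (12, 9); (-6, -8) → (0, 10); (15, 4) → (-48/5, -61/5)
T4 scale by (1/2, 1/2): (-18/5, -26/5) → (-9/5, -13/5); (48/5, -14/5) → (24/5, -7/5); (12, 9) → (6, 9/2); (0, 10) → (0, 5); (-48/5, -61/5) → (-24/5, -61/10)
T5 shear: y ← y − 2·x: (-9/5, -13/5) → (-9/5, 1); (24/5, -7/5) → (24/5, -11); (6, 9/2) → (6, -15/2); (0, 5) → (0, 5); (-24/5, -61/10) → (-24/5, 7/2)
T6 translate by (6, -6): (-9/5, 1) → (21/5, -5); (24/5, -11) → (54/5, -17); (6, -15/2) → (12, -27/2); (0, 5) → (6, -1); (-24/5, 7/2) → (6/5, -5/2)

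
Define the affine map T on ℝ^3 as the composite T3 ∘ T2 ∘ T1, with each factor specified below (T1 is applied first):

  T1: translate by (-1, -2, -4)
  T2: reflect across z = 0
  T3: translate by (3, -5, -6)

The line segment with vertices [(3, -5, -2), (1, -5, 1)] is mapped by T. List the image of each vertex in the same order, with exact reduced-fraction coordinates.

image vertices: (5, -12, 0), (3, -12, -3)

T1 translate by (-1, -2, -4): (3, -5, -2) → (2, -7, -6); (1, -5, 1) → (0, -7, -3)
T2 reflect across z = 0: (2, -7, -6) → (2, -7, 6); (0, -7, -3) → (0, -7, 3)
T3 translate by (3, -5, -6): (2, -7, 6) → (5, -12, 0); (0, -7, 3) → (3, -12, -3)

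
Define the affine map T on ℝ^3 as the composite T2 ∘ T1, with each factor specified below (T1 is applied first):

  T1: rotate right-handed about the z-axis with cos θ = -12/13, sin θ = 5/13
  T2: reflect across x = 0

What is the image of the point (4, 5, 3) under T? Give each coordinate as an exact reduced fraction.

T1 rotate right-handed about the z-axis with cos θ = -12/13, sin θ = 5/13: (4, 5, 3) → (-73/13, -40/13, 3)
T2 reflect across x = 0: (-73/13, -40/13, 3) → (73/13, -40/13, 3)

T(p) = (73/13, -40/13, 3)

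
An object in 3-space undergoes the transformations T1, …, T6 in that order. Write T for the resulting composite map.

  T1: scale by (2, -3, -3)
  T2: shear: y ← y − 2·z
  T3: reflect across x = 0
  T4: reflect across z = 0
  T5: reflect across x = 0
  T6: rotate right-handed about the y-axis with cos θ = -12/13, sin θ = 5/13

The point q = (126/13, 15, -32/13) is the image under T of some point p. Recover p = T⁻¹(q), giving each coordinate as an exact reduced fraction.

p = (-4, -1, 2)

T1 = [2 0 0 0; 0 -3 0 0; 0 0 -3 0; 0 0 0 1]
T2·T1 = [2 0 0 0; 0 -3 6 0; 0 0 -3 0; 0 0 0 1]
T3·…·T1 = [-2 0 0 0; 0 -3 6 0; 0 0 -3 0; 0 0 0 1]
T4·…·T1 = [-2 0 0 0; 0 -3 6 0; 0 0 3 0; 0 0 0 1]
T5·…·T1 = [2 0 0 0; 0 -3 6 0; 0 0 3 0; 0 0 0 1]
T6·…·T1 = [-24/13 0 15/13 0; 0 -3 6 0; -10/13 0 -36/13 0; 0 0 0 1]
det M = -18; M⁻¹ = [-6/13 0 -5/26 0; 10/39 -1/3 -8/13 0; 5/39 0 -4/13 0; 0 0 0 1]
M⁻¹ · (126/13, 15, -32/13)ᵀ = (-4, -1, 2)ᵀ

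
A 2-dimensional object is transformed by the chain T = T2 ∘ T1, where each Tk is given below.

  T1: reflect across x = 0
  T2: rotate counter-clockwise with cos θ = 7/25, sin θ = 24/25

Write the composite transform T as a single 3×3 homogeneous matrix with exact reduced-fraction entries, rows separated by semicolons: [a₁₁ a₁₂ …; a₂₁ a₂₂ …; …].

T1 = [-1 0 0; 0 1 0; 0 0 1]
T2·T1 = [-7/25 -24/25 0; -24/25 7/25 0; 0 0 1]

T = [-7/25 -24/25 0; -24/25 7/25 0; 0 0 1]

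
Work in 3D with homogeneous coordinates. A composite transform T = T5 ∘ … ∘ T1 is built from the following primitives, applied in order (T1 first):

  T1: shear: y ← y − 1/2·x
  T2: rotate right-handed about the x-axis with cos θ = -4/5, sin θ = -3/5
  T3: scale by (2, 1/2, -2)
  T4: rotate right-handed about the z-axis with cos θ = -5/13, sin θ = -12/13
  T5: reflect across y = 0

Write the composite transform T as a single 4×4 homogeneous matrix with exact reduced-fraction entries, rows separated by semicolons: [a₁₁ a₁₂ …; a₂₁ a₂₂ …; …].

T1 = [1 0 0 0; -1/2 1 0 0; 0 0 1 0; 0 0 0 1]
T2·T1 = [1 0 0 0; 2/5 -4/5 3/5 0; 3/10 -3/5 -4/5 0; 0 0 0 1]
T3·…·T1 = [2 0 0 0; 1/5 -2/5 3/10 0; -3/5 6/5 8/5 0; 0 0 0 1]
T4·…·T1 = [-38/65 -24/65 18/65 0; -25/13 2/13 -3/26 0; -3/5 6/5 8/5 0; 0 0 0 1]
T5·…·T1 = [-38/65 -24/65 18/65 0; 25/13 -2/13 3/26 0; -3/5 6/5 8/5 0; 0 0 0 1]

T = [-38/65 -24/65 18/65 0; 25/13 -2/13 3/26 0; -3/5 6/5 8/5 0; 0 0 0 1]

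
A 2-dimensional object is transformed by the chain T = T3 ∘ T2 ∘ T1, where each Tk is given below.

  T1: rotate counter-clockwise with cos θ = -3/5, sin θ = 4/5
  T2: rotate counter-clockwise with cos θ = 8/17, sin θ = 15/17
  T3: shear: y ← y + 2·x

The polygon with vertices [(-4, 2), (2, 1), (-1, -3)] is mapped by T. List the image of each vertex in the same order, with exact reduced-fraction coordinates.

image vertices: (362/85, 608/85), (-31/17, -84/17), (9/17, 71/17)

T1 rotate counter-clockwise with cos θ = -3/5, sin θ = 4/5: (-4, 2) → (4/5, -22/5); (2, 1) → (-2, 1); (-1, -3) → (3, 1)
T2 rotate counter-clockwise with cos θ = 8/17, sin θ = 15/17: (4/5, -22/5) → (362/85, -116/85); (-2, 1) → (-31/17, -22/17); (3, 1) → (9/17, 53/17)
T3 shear: y ← y + 2·x: (362/85, -116/85) → (362/85, 608/85); (-31/17, -22/17) → (-31/17, -84/17); (9/17, 53/17) → (9/17, 71/17)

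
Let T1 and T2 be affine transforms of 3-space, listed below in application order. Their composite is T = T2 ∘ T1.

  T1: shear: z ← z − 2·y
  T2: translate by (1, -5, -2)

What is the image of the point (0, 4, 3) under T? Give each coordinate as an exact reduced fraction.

T(p) = (1, -1, -7)

T1 shear: z ← z − 2·y: (0, 4, 3) → (0, 4, -5)
T2 translate by (1, -5, -2): (0, 4, -5) → (1, -1, -7)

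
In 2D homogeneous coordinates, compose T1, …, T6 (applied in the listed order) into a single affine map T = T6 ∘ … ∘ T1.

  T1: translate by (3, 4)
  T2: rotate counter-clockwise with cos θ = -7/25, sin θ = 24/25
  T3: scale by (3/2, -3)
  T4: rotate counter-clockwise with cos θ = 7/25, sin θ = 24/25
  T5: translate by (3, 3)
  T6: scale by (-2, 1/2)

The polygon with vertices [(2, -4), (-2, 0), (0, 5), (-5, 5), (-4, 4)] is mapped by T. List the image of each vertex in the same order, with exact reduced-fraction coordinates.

image vertices: (-4059/125, -381/250), (-1011/625, -1749/1250), (-69/625, -3423/625), (16476/625, -1533/625), (2331/125, -621/250)

T1 translate by (3, 4): (2, -4) → (5, 0); (-2, 0) → (1, 4); (0, 5) → (3, 9); (-5, 5) → (-2, 9); (-4, 4) → (-1, 8)
T2 rotate counter-clockwise with cos θ = -7/25, sin θ = 24/25: (5, 0) → (-7/5, 24/5); (1, 4) → (-103/25, -4/25); (3, 9) → (-237/25, 9/25); (-2, 9) → (-202/25, -111/25); (-1, 8) → (-37/5, -16/5)
T3 scale by (3/2, -3): (-7/5, 24/5) → (-21/10, -72/5); (-103/25, -4/25) → (-309/50, 12/25); (-237/25, 9/25) → (-711/50, -27/25); (-202/25, -111/25) → (-303/25, 333/25); (-37/5, -16/5) → (-111/10, 48/5)
T4 rotate counter-clockwise with cos θ = 7/25, sin θ = 24/25: (-21/10, -72/5) → (3309/250, -756/125); (-309/50, 12/25) → (-2739/1250, -3624/625); (-711/50, -27/25) → (-3681/1250, -8721/625); (-303/25, 333/25) → (-10113/625, -4941/625); (-111/10, 48/5) → (-3081/250, -996/125)
T5 translate by (3, 3): (3309/250, -756/125) → (4059/250, -381/125); (-2739/1250, -3624/625) → (1011/1250, -1749/625); (-3681/1250, -8721/625) → (69/1250, -6846/625); (-10113/625, -4941/625) → (-8238/625, -3066/625); (-3081/250, -996/125) → (-2331/250, -621/125)
T6 scale by (-2, 1/2): (4059/250, -381/125) → (-4059/125, -381/250); (1011/1250, -1749/625) → (-1011/625, -1749/1250); (69/1250, -6846/625) → (-69/625, -3423/625); (-8238/625, -3066/625) → (16476/625, -1533/625); (-2331/250, -621/125) → (2331/125, -621/250)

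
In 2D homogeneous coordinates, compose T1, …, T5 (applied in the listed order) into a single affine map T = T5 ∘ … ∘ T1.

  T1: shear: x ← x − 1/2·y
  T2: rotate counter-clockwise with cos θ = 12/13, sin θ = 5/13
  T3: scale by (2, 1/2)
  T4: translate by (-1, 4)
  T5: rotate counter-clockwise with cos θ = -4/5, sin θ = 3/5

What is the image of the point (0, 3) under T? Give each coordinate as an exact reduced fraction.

T(p) = (469/260, -502/65)

T1 shear: x ← x − 1/2·y: (0, 3) → (-3/2, 3)
T2 rotate counter-clockwise with cos θ = 12/13, sin θ = 5/13: (-3/2, 3) → (-33/13, 57/26)
T3 scale by (2, 1/2): (-33/13, 57/26) → (-66/13, 57/52)
T4 translate by (-1, 4): (-66/13, 57/52) → (-79/13, 265/52)
T5 rotate counter-clockwise with cos θ = -4/5, sin θ = 3/5: (-79/13, 265/52) → (469/260, -502/65)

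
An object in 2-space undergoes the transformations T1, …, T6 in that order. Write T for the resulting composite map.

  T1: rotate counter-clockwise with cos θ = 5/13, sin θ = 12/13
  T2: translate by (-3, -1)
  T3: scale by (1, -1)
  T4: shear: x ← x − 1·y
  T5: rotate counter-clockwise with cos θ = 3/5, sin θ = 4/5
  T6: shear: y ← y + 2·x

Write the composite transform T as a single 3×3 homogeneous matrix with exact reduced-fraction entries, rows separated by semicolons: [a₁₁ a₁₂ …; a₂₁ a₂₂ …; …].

T = [99/65 -1/65 -16/5; 46/13 -9/13 -9; 0 0 1]

T1 = [5/13 -12/13 0; 12/13 5/13 0; 0 0 1]
T2·T1 = [5/13 -12/13 -3; 12/13 5/13 -1; 0 0 1]
T3·…·T1 = [5/13 -12/13 -3; -12/13 -5/13 1; 0 0 1]
T4·…·T1 = [17/13 -7/13 -4; -12/13 -5/13 1; 0 0 1]
T5·…·T1 = [99/65 -1/65 -16/5; 32/65 -43/65 -13/5; 0 0 1]
T6·…·T1 = [99/65 -1/65 -16/5; 46/13 -9/13 -9; 0 0 1]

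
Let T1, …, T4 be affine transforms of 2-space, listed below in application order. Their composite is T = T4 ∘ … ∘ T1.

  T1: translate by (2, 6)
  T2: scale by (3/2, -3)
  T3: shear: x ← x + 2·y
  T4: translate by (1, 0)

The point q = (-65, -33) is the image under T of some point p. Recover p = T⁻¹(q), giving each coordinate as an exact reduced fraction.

p = (-2, 5)

T1 = [1 0 2; 0 1 6; 0 0 1]
T2·T1 = [3/2 0 3; 0 -3 -18; 0 0 1]
T3·…·T1 = [3/2 -6 -33; 0 -3 -18; 0 0 1]
T4·…·T1 = [3/2 -6 -32; 0 -3 -18; 0 0 1]
det M = -9/2; M⁻¹ = [2/3 -4/3 -8/3; 0 -1/3 -6; 0 0 1]
M⁻¹ · (-65, -33)ᵀ = (-2, 5)ᵀ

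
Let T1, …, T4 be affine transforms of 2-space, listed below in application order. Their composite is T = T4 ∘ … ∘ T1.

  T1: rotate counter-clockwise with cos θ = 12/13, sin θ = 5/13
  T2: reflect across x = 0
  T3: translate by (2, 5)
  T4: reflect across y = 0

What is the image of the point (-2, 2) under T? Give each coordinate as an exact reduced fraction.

T1 rotate counter-clockwise with cos θ = 12/13, sin θ = 5/13: (-2, 2) → (-34/13, 14/13)
T2 reflect across x = 0: (-34/13, 14/13) → (34/13, 14/13)
T3 translate by (2, 5): (34/13, 14/13) → (60/13, 79/13)
T4 reflect across y = 0: (60/13, 79/13) → (60/13, -79/13)

T(p) = (60/13, -79/13)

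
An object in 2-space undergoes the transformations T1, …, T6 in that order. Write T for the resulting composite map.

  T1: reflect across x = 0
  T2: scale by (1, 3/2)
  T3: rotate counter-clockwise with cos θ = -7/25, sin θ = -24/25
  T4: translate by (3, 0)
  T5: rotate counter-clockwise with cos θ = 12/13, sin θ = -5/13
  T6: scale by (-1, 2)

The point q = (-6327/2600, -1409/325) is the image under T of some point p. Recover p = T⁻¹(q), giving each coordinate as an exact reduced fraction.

p = (-1, 1/4)

T1 = [-1 0 0; 0 1 0; 0 0 1]
T2·T1 = [-1 0 0; 0 3/2 0; 0 0 1]
T3·…·T1 = [7/25 36/25 0; 24/25 -21/50 0; 0 0 1]
T4·…·T1 = [7/25 36/25 3; 24/25 -21/50 0; 0 0 1]
T5·…·T1 = [204/325 759/650 36/13; 253/325 -306/325 -15/13; 0 0 1]
T6·…·T1 = [-204/325 -759/650 -36/13; 506/325 -612/325 -30/13; 0 0 1]
det M = 3; M⁻¹ = [-204/325 253/650 -21/25; -506/975 -68/325 -48/25; 0 0 1]
M⁻¹ · (-6327/2600, -1409/325)ᵀ = (-1, 1/4)ᵀ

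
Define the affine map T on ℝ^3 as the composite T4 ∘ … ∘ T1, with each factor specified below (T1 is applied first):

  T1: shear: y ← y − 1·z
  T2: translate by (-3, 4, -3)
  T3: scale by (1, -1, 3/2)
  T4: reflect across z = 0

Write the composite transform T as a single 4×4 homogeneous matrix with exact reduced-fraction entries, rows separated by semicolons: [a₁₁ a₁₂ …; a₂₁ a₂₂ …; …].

T = [1 0 0 -3; 0 -1 1 -4; 0 0 -3/2 9/2; 0 0 0 1]

T1 = [1 0 0 0; 0 1 -1 0; 0 0 1 0; 0 0 0 1]
T2·T1 = [1 0 0 -3; 0 1 -1 4; 0 0 1 -3; 0 0 0 1]
T3·…·T1 = [1 0 0 -3; 0 -1 1 -4; 0 0 3/2 -9/2; 0 0 0 1]
T4·…·T1 = [1 0 0 -3; 0 -1 1 -4; 0 0 -3/2 9/2; 0 0 0 1]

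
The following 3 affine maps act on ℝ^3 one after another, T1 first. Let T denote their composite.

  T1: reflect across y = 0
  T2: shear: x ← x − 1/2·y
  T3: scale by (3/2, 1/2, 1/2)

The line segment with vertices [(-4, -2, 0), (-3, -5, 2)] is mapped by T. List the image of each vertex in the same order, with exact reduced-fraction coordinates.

T1 reflect across y = 0: (-4, -2, 0) → (-4, 2, 0); (-3, -5, 2) → (-3, 5, 2)
T2 shear: x ← x − 1/2·y: (-4, 2, 0) → (-5, 2, 0); (-3, 5, 2) → (-11/2, 5, 2)
T3 scale by (3/2, 1/2, 1/2): (-5, 2, 0) → (-15/2, 1, 0); (-11/2, 5, 2) → (-33/4, 5/2, 1)

image vertices: (-15/2, 1, 0), (-33/4, 5/2, 1)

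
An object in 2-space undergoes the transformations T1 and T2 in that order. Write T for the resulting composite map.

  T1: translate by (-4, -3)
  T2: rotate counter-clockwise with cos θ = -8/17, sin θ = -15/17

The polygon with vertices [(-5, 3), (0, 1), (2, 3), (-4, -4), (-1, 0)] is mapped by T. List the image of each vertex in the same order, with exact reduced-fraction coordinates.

image vertices: (72/17, 135/17), (2/17, 76/17), (16/17, 30/17), (-41/17, 176/17), (-5/17, 99/17)

T1 translate by (-4, -3): (-5, 3) → (-9, 0); (0, 1) → (-4, -2); (2, 3) → (-2, 0); (-4, -4) → (-8, -7); (-1, 0) → (-5, -3)
T2 rotate counter-clockwise with cos θ = -8/17, sin θ = -15/17: (-9, 0) → (72/17, 135/17); (-4, -2) → (2/17, 76/17); (-2, 0) → (16/17, 30/17); (-8, -7) → (-41/17, 176/17); (-5, -3) → (-5/17, 99/17)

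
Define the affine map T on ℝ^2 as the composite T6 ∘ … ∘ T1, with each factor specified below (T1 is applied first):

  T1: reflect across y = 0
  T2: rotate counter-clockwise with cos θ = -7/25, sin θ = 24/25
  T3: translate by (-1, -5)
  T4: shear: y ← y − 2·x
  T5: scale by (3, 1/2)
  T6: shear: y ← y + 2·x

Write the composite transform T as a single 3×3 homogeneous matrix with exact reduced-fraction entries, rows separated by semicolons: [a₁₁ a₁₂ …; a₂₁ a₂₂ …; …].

T = [-21/25 72/25 -3; -23/25 247/50 -15/2; 0 0 1]

T1 = [1 0 0; 0 -1 0; 0 0 1]
T2·T1 = [-7/25 24/25 0; 24/25 7/25 0; 0 0 1]
T3·…·T1 = [-7/25 24/25 -1; 24/25 7/25 -5; 0 0 1]
T4·…·T1 = [-7/25 24/25 -1; 38/25 -41/25 -3; 0 0 1]
T5·…·T1 = [-21/25 72/25 -3; 19/25 -41/50 -3/2; 0 0 1]
T6·…·T1 = [-21/25 72/25 -3; -23/25 247/50 -15/2; 0 0 1]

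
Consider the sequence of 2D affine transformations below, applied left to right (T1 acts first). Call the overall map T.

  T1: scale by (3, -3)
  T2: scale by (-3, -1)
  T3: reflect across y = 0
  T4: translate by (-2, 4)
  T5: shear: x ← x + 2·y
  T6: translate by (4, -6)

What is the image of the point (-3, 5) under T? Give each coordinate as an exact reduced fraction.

T(p) = (7, -17)

T1 scale by (3, -3): (-3, 5) → (-9, -15)
T2 scale by (-3, -1): (-9, -15) → (27, 15)
T3 reflect across y = 0: (27, 15) → (27, -15)
T4 translate by (-2, 4): (27, -15) → (25, -11)
T5 shear: x ← x + 2·y: (25, -11) → (3, -11)
T6 translate by (4, -6): (3, -11) → (7, -17)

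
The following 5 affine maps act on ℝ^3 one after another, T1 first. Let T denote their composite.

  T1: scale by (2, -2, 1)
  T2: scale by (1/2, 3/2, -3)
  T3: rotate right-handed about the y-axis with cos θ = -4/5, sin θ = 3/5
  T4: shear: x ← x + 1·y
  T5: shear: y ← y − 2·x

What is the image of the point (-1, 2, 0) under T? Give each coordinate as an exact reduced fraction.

T1 scale by (2, -2, 1): (-1, 2, 0) → (-2, -4, 0)
T2 scale by (1/2, 3/2, -3): (-2, -4, 0) → (-1, -6, 0)
T3 rotate right-handed about the y-axis with cos θ = -4/5, sin θ = 3/5: (-1, -6, 0) → (4/5, -6, 3/5)
T4 shear: x ← x + 1·y: (4/5, -6, 3/5) → (-26/5, -6, 3/5)
T5 shear: y ← y − 2·x: (-26/5, -6, 3/5) → (-26/5, 22/5, 3/5)

T(p) = (-26/5, 22/5, 3/5)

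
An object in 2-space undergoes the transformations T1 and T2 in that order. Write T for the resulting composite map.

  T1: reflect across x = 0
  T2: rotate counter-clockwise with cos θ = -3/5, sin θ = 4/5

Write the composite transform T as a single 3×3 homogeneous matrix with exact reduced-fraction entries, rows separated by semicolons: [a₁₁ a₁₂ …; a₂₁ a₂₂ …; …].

T1 = [-1 0 0; 0 1 0; 0 0 1]
T2·T1 = [3/5 -4/5 0; -4/5 -3/5 0; 0 0 1]

T = [3/5 -4/5 0; -4/5 -3/5 0; 0 0 1]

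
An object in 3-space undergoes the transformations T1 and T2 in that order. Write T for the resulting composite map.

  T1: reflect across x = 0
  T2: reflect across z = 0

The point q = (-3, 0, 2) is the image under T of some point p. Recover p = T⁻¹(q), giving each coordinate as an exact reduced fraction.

p = (3, 0, -2)

T1 = [-1 0 0 0; 0 1 0 0; 0 0 1 0; 0 0 0 1]
T2·T1 = [-1 0 0 0; 0 1 0 0; 0 0 -1 0; 0 0 0 1]
det M = 1; M⁻¹ = [-1 0 0 0; 0 1 0 0; 0 0 -1 0; 0 0 0 1]
M⁻¹ · (-3, 0, 2)ᵀ = (3, 0, -2)ᵀ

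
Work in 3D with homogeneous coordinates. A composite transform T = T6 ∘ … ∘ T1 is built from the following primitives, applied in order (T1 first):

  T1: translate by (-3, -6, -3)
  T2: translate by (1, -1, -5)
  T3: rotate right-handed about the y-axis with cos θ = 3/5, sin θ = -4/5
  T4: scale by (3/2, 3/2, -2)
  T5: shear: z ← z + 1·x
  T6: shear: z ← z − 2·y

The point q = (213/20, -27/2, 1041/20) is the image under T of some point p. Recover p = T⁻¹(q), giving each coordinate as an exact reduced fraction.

T1 = [1 0 0 -3; 0 1 0 -6; 0 0 1 -3; 0 0 0 1]
T2·T1 = [1 0 0 -2; 0 1 0 -7; 0 0 1 -8; 0 0 0 1]
T3·…·T1 = [3/5 0 -4/5 26/5; 0 1 0 -7; 4/5 0 3/5 -32/5; 0 0 0 1]
T4·…·T1 = [9/10 0 -6/5 39/5; 0 3/2 0 -21/2; -8/5 0 -6/5 64/5; 0 0 0 1]
T5·…·T1 = [9/10 0 -6/5 39/5; 0 3/2 0 -21/2; -7/10 0 -12/5 103/5; 0 0 0 1]
T6·…·T1 = [9/10 0 -6/5 39/5; 0 3/2 0 -21/2; -7/10 -3 -12/5 208/5; 0 0 0 1]
det M = -9/2; M⁻¹ = [4/5 -4/5 -2/5 2; 0 2/3 0 7; -7/30 -3/5 -3/10 8; 0 0 0 1]
M⁻¹ · (213/20, -27/2, 1041/20)ᵀ = (1/2, -2, -2)ᵀ

p = (1/2, -2, -2)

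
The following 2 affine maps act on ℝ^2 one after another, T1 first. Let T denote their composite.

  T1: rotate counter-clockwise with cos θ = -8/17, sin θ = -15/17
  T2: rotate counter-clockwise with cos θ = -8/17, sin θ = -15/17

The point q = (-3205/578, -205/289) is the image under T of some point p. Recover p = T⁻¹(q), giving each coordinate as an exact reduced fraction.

p = (5/2, 5)

T1 = [-8/17 15/17 0; -15/17 -8/17 0; 0 0 1]
T2·T1 = [-161/289 -240/289 0; 240/289 -161/289 0; 0 0 1]
det M = 1; M⁻¹ = [-161/289 240/289 0; -240/289 -161/289 0; 0 0 1]
M⁻¹ · (-3205/578, -205/289)ᵀ = (5/2, 5)ᵀ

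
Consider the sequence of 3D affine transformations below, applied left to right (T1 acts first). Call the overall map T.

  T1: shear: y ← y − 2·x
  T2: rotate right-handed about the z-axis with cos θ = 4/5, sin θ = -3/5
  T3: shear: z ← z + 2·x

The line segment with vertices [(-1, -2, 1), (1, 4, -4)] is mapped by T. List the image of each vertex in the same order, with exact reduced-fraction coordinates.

T1 shear: y ← y − 2·x: (-1, -2, 1) → (-1, 0, 1); (1, 4, -4) → (1, 2, -4)
T2 rotate right-handed about the z-axis with cos θ = 4/5, sin θ = -3/5: (-1, 0, 1) → (-4/5, 3/5, 1); (1, 2, -4) → (2, 1, -4)
T3 shear: z ← z + 2·x: (-4/5, 3/5, 1) → (-4/5, 3/5, -3/5); (2, 1, -4) → (2, 1, 0)

image vertices: (-4/5, 3/5, -3/5), (2, 1, 0)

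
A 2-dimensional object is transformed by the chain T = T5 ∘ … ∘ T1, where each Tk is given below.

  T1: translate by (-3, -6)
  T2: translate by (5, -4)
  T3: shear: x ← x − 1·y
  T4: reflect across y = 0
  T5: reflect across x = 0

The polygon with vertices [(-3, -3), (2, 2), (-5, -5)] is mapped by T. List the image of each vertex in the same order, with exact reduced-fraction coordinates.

image vertices: (-12, 13), (-12, 8), (-12, 15)

T1 translate by (-3, -6): (-3, -3) → (-6, -9); (2, 2) → (-1, -4); (-5, -5) → (-8, -11)
T2 translate by (5, -4): (-6, -9) → (-1, -13); (-1, -4) → (4, -8); (-8, -11) → (-3, -15)
T3 shear: x ← x − 1·y: (-1, -13) → (12, -13); (4, -8) → (12, -8); (-3, -15) → (12, -15)
T4 reflect across y = 0: (12, -13) → (12, 13); (12, -8) → (12, 8); (12, -15) → (12, 15)
T5 reflect across x = 0: (12, 13) → (-12, 13); (12, 8) → (-12, 8); (12, 15) → (-12, 15)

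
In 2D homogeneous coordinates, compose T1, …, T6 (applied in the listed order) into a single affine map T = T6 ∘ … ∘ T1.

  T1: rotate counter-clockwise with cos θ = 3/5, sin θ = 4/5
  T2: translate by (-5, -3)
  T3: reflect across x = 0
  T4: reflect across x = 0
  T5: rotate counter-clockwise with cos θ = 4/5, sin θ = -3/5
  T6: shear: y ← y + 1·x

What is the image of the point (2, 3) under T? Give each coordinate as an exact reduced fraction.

T(p) = (-118/25, -17/25)

T1 rotate counter-clockwise with cos θ = 3/5, sin θ = 4/5: (2, 3) → (-6/5, 17/5)
T2 translate by (-5, -3): (-6/5, 17/5) → (-31/5, 2/5)
T3 reflect across x = 0: (-31/5, 2/5) → (31/5, 2/5)
T4 reflect across x = 0: (31/5, 2/5) → (-31/5, 2/5)
T5 rotate counter-clockwise with cos θ = 4/5, sin θ = -3/5: (-31/5, 2/5) → (-118/25, 101/25)
T6 shear: y ← y + 1·x: (-118/25, 101/25) → (-118/25, -17/25)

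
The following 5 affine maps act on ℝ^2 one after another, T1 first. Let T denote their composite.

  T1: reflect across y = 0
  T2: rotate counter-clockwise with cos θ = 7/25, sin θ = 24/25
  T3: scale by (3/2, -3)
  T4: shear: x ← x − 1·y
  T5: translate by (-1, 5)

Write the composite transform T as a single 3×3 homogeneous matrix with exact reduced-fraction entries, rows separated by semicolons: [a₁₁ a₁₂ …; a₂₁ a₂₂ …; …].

T1 = [1 0 0; 0 -1 0; 0 0 1]
T2·T1 = [7/25 24/25 0; 24/25 -7/25 0; 0 0 1]
T3·…·T1 = [21/50 36/25 0; -72/25 21/25 0; 0 0 1]
T4·…·T1 = [33/10 3/5 0; -72/25 21/25 0; 0 0 1]
T5·…·T1 = [33/10 3/5 -1; -72/25 21/25 5; 0 0 1]

T = [33/10 3/5 -1; -72/25 21/25 5; 0 0 1]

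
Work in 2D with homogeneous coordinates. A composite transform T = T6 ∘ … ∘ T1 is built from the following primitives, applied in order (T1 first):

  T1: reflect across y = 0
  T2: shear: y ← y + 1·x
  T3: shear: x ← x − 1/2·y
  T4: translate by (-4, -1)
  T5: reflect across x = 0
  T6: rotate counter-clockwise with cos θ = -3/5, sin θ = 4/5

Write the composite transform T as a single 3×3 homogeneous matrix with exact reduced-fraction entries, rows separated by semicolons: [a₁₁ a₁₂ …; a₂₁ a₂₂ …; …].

T = [-1/2 11/10 -8/5; -1 1/5 19/5; 0 0 1]

T1 = [1 0 0; 0 -1 0; 0 0 1]
T2·T1 = [1 0 0; 1 -1 0; 0 0 1]
T3·…·T1 = [1/2 1/2 0; 1 -1 0; 0 0 1]
T4·…·T1 = [1/2 1/2 -4; 1 -1 -1; 0 0 1]
T5·…·T1 = [-1/2 -1/2 4; 1 -1 -1; 0 0 1]
T6·…·T1 = [-1/2 11/10 -8/5; -1 1/5 19/5; 0 0 1]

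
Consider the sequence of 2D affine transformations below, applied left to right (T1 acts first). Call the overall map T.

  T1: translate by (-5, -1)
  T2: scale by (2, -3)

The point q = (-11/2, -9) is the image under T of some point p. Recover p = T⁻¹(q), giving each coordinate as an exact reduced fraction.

p = (9/4, 4)

T1 = [1 0 -5; 0 1 -1; 0 0 1]
T2·T1 = [2 0 -10; 0 -3 3; 0 0 1]
det M = -6; M⁻¹ = [1/2 0 5; 0 -1/3 1; 0 0 1]
M⁻¹ · (-11/2, -9)ᵀ = (9/4, 4)ᵀ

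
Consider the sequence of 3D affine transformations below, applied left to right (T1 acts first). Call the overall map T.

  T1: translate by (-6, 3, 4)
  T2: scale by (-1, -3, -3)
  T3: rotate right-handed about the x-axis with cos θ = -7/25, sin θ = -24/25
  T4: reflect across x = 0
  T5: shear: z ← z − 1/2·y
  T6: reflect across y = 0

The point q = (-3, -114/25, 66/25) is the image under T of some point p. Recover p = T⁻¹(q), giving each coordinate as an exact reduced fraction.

T1 = [1 0 0 -6; 0 1 0 3; 0 0 1 4; 0 0 0 1]
T2·T1 = [-1 0 0 6; 0 -3 0 -9; 0 0 -3 -12; 0 0 0 1]
T3·…·T1 = [-1 0 0 6; 0 21/25 -72/25 -9; 0 72/25 21/25 12; 0 0 0 1]
T4·…·T1 = [1 0 0 -6; 0 21/25 -72/25 -9; 0 72/25 21/25 12; 0 0 0 1]
T5·…·T1 = [1 0 0 -6; 0 21/25 -72/25 -9; 0 123/50 57/25 33/2; 0 0 0 1]
T6·…·T1 = [1 0 0 -6; 0 -21/25 72/25 9; 0 123/50 57/25 33/2; 0 0 0 1]
det M = -9; M⁻¹ = [1 0 0 6; 0 -19/75 8/25 -3; 0 41/150 7/75 -4; 0 0 0 1]
M⁻¹ · (-3, -114/25, 66/25)ᵀ = (3, -1, -5)ᵀ

p = (3, -1, -5)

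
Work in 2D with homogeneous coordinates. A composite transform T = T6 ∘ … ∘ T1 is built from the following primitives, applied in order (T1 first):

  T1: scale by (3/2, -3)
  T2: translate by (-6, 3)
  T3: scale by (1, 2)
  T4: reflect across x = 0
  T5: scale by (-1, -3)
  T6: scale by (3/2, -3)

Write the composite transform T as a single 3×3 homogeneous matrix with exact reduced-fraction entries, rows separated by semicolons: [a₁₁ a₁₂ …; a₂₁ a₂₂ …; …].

T1 = [3/2 0 0; 0 -3 0; 0 0 1]
T2·T1 = [3/2 0 -6; 0 -3 3; 0 0 1]
T3·…·T1 = [3/2 0 -6; 0 -6 6; 0 0 1]
T4·…·T1 = [-3/2 0 6; 0 -6 6; 0 0 1]
T5·…·T1 = [3/2 0 -6; 0 18 -18; 0 0 1]
T6·…·T1 = [9/4 0 -9; 0 -54 54; 0 0 1]

T = [9/4 0 -9; 0 -54 54; 0 0 1]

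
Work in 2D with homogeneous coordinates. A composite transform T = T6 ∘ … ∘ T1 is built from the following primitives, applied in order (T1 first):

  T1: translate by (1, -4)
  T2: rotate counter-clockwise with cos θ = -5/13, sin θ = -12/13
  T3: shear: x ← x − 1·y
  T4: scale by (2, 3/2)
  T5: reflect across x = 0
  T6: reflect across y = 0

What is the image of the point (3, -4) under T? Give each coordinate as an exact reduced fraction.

T(p) = (216/13, 12/13)

T1 translate by (1, -4): (3, -4) → (4, -8)
T2 rotate counter-clockwise with cos θ = -5/13, sin θ = -12/13: (4, -8) → (-116/13, -8/13)
T3 shear: x ← x − 1·y: (-116/13, -8/13) → (-108/13, -8/13)
T4 scale by (2, 3/2): (-108/13, -8/13) → (-216/13, -12/13)
T5 reflect across x = 0: (-216/13, -12/13) → (216/13, -12/13)
T6 reflect across y = 0: (216/13, -12/13) → (216/13, 12/13)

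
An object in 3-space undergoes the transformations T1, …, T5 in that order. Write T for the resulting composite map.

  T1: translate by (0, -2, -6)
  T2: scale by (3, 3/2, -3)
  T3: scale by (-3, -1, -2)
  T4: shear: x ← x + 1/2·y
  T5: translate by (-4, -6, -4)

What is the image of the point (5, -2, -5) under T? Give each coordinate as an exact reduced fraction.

T1 translate by (0, -2, -6): (5, -2, -5) → (5, -4, -11)
T2 scale by (3, 3/2, -3): (5, -4, -11) → (15, -6, 33)
T3 scale by (-3, -1, -2): (15, -6, 33) → (-45, 6, -66)
T4 shear: x ← x + 1/2·y: (-45, 6, -66) → (-42, 6, -66)
T5 translate by (-4, -6, -4): (-42, 6, -66) → (-46, 0, -70)

T(p) = (-46, 0, -70)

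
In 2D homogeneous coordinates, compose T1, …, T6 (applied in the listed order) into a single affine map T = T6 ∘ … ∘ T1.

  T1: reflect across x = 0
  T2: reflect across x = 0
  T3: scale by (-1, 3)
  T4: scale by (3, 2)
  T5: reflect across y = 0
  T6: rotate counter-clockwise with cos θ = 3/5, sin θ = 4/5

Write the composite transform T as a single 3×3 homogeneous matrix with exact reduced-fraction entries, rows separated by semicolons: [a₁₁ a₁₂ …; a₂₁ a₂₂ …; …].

T1 = [-1 0 0; 0 1 0; 0 0 1]
T2·T1 = [1 0 0; 0 1 0; 0 0 1]
T3·…·T1 = [-1 0 0; 0 3 0; 0 0 1]
T4·…·T1 = [-3 0 0; 0 6 0; 0 0 1]
T5·…·T1 = [-3 0 0; 0 -6 0; 0 0 1]
T6·…·T1 = [-9/5 24/5 0; -12/5 -18/5 0; 0 0 1]

T = [-9/5 24/5 0; -12/5 -18/5 0; 0 0 1]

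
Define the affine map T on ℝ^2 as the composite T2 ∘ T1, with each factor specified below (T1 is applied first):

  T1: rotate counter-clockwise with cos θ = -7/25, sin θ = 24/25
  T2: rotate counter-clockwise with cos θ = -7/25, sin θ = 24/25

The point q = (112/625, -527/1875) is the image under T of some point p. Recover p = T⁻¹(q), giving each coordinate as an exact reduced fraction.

T1 = [-7/25 -24/25 0; 24/25 -7/25 0; 0 0 1]
T2·T1 = [-527/625 336/625 0; -336/625 -527/625 0; 0 0 1]
det M = 1; M⁻¹ = [-527/625 -336/625 0; 336/625 -527/625 0; 0 0 1]
M⁻¹ · (112/625, -527/1875)ᵀ = (0, 1/3)ᵀ

p = (0, 1/3)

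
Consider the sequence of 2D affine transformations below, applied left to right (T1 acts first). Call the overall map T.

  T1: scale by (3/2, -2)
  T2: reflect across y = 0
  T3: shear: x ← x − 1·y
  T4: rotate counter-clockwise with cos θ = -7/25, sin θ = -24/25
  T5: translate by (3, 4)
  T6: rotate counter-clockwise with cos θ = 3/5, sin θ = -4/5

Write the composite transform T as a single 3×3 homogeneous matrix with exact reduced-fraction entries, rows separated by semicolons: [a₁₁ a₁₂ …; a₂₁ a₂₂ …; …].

T = [-351/250 322/125 5; -66/125 -146/125 0; 0 0 1]

T1 = [3/2 0 0; 0 -2 0; 0 0 1]
T2·T1 = [3/2 0 0; 0 2 0; 0 0 1]
T3·…·T1 = [3/2 -2 0; 0 2 0; 0 0 1]
T4·…·T1 = [-21/50 62/25 0; -36/25 34/25 0; 0 0 1]
T5·…·T1 = [-21/50 62/25 3; -36/25 34/25 4; 0 0 1]
T6·…·T1 = [-351/250 322/125 5; -66/125 -146/125 0; 0 0 1]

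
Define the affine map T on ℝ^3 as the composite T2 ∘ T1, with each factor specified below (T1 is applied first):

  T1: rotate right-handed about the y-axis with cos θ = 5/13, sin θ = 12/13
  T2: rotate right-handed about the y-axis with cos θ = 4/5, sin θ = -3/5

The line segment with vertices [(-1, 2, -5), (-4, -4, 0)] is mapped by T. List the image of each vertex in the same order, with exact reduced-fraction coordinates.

T1 rotate right-handed about the y-axis with cos θ = 5/13, sin θ = 12/13: (-1, 2, -5) → (-5, 2, -1); (-4, -4, 0) → (-20/13, -4, 48/13)
T2 rotate right-handed about the y-axis with cos θ = 4/5, sin θ = -3/5: (-5, 2, -1) → (-17/5, 2, -19/5); (-20/13, -4, 48/13) → (-224/65, -4, 132/65)

image vertices: (-17/5, 2, -19/5), (-224/65, -4, 132/65)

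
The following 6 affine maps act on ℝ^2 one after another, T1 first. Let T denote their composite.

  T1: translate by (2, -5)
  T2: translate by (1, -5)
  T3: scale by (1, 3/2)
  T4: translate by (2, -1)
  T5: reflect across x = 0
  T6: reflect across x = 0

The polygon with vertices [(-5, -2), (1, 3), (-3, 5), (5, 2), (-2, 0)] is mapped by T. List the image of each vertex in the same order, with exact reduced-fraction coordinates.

T1 translate by (2, -5): (-5, -2) → (-3, -7); (1, 3) → (3, -2); (-3, 5) → (-1, 0); (5, 2) → (7, -3); (-2, 0) → (0, -5)
T2 translate by (1, -5): (-3, -7) → (-2, -12); (3, -2) → (4, -7); (-1, 0) → (0, -5); (7, -3) → (8, -8); (0, -5) → (1, -10)
T3 scale by (1, 3/2): (-2, -12) → (-2, -18); (4, -7) → (4, -21/2); (0, -5) → (0, -15/2); (8, -8) → (8, -12); (1, -10) → (1, -15)
T4 translate by (2, -1): (-2, -18) → (0, -19); (4, -21/2) → (6, -23/2); (0, -15/2) → (2, -17/2); (8, -12) → (10, -13); (1, -15) → (3, -16)
T5 reflect across x = 0: (0, -19) → (0, -19); (6, -23/2) → (-6, -23/2); (2, -17/2) → (-2, -17/2); (10, -13) → (-10, -13); (3, -16) → (-3, -16)
T6 reflect across x = 0: (0, -19) → (0, -19); (-6, -23/2) → (6, -23/2); (-2, -17/2) → (2, -17/2); (-10, -13) → (10, -13); (-3, -16) → (3, -16)

image vertices: (0, -19), (6, -23/2), (2, -17/2), (10, -13), (3, -16)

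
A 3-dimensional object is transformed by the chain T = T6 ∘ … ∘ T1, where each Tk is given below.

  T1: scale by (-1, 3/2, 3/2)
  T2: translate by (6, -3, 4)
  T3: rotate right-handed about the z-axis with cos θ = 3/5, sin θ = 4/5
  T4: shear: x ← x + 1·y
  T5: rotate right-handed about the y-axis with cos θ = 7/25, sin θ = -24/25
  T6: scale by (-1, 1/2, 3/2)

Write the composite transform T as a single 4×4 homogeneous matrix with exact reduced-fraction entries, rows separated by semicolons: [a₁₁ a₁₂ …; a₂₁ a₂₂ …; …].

T1 = [-1 0 0 0; 0 3/2 0 0; 0 0 3/2 0; 0 0 0 1]
T2·T1 = [-1 0 0 6; 0 3/2 0 -3; 0 0 3/2 4; 0 0 0 1]
T3·…·T1 = [-3/5 -6/5 0 6; -4/5 9/10 0 3; 0 0 3/2 4; 0 0 0 1]
T4·…·T1 = [-7/5 -3/10 0 9; -4/5 9/10 0 3; 0 0 3/2 4; 0 0 0 1]
T5·…·T1 = [-49/125 -21/250 -36/25 -33/25; -4/5 9/10 0 3; -168/125 -36/125 21/50 244/25; 0 0 0 1]
T6·…·T1 = [49/125 21/250 36/25 33/25; -2/5 9/20 0 3/2; -252/125 -54/125 63/100 366/25; 0 0 0 1]

T = [49/125 21/250 36/25 33/25; -2/5 9/20 0 3/2; -252/125 -54/125 63/100 366/25; 0 0 0 1]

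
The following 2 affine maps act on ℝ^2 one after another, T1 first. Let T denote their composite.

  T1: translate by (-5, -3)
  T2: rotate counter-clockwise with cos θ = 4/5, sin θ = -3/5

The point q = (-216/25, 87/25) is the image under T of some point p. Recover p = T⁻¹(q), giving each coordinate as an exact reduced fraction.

T1 = [1 0 -5; 0 1 -3; 0 0 1]
T2·T1 = [4/5 3/5 -29/5; -3/5 4/5 3/5; 0 0 1]
det M = 1; M⁻¹ = [4/5 -3/5 5; 3/5 4/5 3; 0 0 1]
M⁻¹ · (-216/25, 87/25)ᵀ = (-4, 3/5)ᵀ

p = (-4, 3/5)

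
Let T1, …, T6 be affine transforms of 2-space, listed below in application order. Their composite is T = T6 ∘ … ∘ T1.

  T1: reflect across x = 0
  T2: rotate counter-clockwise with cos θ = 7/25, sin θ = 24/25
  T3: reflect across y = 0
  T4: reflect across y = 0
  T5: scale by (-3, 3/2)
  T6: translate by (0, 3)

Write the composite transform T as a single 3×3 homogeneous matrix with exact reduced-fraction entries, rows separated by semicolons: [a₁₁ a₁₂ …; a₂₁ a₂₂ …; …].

T1 = [-1 0 0; 0 1 0; 0 0 1]
T2·T1 = [-7/25 -24/25 0; -24/25 7/25 0; 0 0 1]
T3·…·T1 = [-7/25 -24/25 0; 24/25 -7/25 0; 0 0 1]
T4·…·T1 = [-7/25 -24/25 0; -24/25 7/25 0; 0 0 1]
T5·…·T1 = [21/25 72/25 0; -36/25 21/50 0; 0 0 1]
T6·…·T1 = [21/25 72/25 0; -36/25 21/50 3; 0 0 1]

T = [21/25 72/25 0; -36/25 21/50 3; 0 0 1]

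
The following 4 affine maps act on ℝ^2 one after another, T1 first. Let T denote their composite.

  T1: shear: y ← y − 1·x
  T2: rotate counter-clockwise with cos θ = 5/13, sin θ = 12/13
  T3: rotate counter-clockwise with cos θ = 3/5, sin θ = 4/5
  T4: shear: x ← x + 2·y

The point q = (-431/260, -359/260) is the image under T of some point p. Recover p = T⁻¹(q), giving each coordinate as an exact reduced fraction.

p = (-7/4, -2)

T1 = [1 0 0; -1 1 0; 0 0 1]
T2·T1 = [17/13 -12/13 0; 7/13 5/13 0; 0 0 1]
T3·…·T1 = [23/65 -56/65 0; 89/65 -33/65 0; 0 0 1]
T4·…·T1 = [201/65 -122/65 0; 89/65 -33/65 0; 0 0 1]
det M = 1; M⁻¹ = [-33/65 122/65 0; -89/65 201/65 0; 0 0 1]
M⁻¹ · (-431/260, -359/260)ᵀ = (-7/4, -2)ᵀ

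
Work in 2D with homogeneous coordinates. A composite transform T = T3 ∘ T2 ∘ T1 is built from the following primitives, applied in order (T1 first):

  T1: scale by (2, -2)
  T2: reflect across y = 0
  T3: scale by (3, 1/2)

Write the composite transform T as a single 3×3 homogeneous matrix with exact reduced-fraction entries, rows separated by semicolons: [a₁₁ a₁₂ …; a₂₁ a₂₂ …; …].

T1 = [2 0 0; 0 -2 0; 0 0 1]
T2·T1 = [2 0 0; 0 2 0; 0 0 1]
T3·…·T1 = [6 0 0; 0 1 0; 0 0 1]

T = [6 0 0; 0 1 0; 0 0 1]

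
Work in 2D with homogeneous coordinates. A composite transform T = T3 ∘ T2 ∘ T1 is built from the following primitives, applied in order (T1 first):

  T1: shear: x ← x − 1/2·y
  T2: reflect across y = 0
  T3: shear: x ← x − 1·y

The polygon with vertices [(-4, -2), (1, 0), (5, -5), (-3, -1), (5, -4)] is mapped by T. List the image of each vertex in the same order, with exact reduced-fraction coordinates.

image vertices: (-5, 2), (1, 0), (5/2, 5), (-7/2, 1), (3, 4)

T1 shear: x ← x − 1/2·y: (-4, -2) → (-3, -2); (1, 0) → (1, 0); (5, -5) → (15/2, -5); (-3, -1) → (-5/2, -1); (5, -4) → (7, -4)
T2 reflect across y = 0: (-3, -2) → (-3, 2); (1, 0) → (1, 0); (15/2, -5) → (15/2, 5); (-5/2, -1) → (-5/2, 1); (7, -4) → (7, 4)
T3 shear: x ← x − 1·y: (-3, 2) → (-5, 2); (1, 0) → (1, 0); (15/2, 5) → (5/2, 5); (-5/2, 1) → (-7/2, 1); (7, 4) → (3, 4)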